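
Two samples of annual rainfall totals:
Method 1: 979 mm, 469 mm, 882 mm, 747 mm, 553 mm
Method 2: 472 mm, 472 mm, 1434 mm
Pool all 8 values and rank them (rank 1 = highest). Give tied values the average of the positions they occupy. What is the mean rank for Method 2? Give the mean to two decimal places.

4.67

Sorted (descending): 1434, 979, 882, 747, 553, 472, 472, 469
The 2 values of 472 occupy positions 6–7 → average rank (6+7)/2 = 6.5.
Method 2 values → pooled ranks: 472→6.5, 472→6.5, 1434→1
Mean rank = (6.5 + 6.5 + 1) / 3 = 4.67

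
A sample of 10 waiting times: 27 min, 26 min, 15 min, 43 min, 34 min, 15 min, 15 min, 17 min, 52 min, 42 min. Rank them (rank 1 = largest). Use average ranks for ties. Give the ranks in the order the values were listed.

5, 6, 9, 2, 4, 9, 9, 7, 1, 3

Sorted (descending): 52, 43, 42, 34, 27, 26, 17, 15, 15, 15
The 3 values of 15 occupy positions 8–10 → average rank 9.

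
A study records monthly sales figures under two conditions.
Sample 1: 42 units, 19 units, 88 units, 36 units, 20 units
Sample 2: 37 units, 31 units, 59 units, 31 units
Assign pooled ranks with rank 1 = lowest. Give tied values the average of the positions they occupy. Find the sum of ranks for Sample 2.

Sorted (ascending): 19, 20, 31, 31, 36, 37, 42, 59, 88
The 2 values of 31 occupy positions 3–4 → average rank (3+4)/2 = 3.5.
Sample 2 values → pooled ranks: 37→6, 31→3.5, 59→8, 31→3.5
Rank sum = 6 + 3.5 + 8 + 3.5 = 21

21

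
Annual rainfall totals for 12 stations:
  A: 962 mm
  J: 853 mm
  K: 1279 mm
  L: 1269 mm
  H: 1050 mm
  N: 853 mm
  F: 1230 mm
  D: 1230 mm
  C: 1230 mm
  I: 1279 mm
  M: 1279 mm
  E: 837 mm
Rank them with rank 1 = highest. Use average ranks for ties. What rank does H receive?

8

Sorted (descending): 1279, 1279, 1279, 1269, 1230, 1230, 1230, 1050, 962, 853, 853, 837
The 3 values of 1279 occupy positions 1–3 → average rank 2.
The 3 values of 1230 occupy positions 5–7 → average rank 6.
The 2 values of 853 occupy positions 10–11 → average rank (10+11)/2 = 10.5.
H has value 1050 mm → rank 8.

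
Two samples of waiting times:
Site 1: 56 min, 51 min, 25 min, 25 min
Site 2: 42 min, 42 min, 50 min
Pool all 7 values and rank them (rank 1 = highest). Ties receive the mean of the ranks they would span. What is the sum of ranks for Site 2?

12

Sorted (descending): 56, 51, 50, 42, 42, 25, 25
The 2 values of 42 occupy positions 4–5 → average rank (4+5)/2 = 4.5.
The 2 values of 25 occupy positions 6–7 → average rank (6+7)/2 = 6.5.
Site 2 values → pooled ranks: 42→4.5, 42→4.5, 50→3
Rank sum = 4.5 + 4.5 + 3 = 12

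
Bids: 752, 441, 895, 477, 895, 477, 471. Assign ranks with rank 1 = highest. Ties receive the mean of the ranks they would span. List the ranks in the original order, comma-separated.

Sorted (descending): 895, 895, 752, 477, 477, 471, 441
The 2 values of 895 occupy positions 1–2 → average rank (1+2)/2 = 1.5.
The 2 values of 477 occupy positions 4–5 → average rank (4+5)/2 = 4.5.

3, 7, 1.5, 4.5, 1.5, 4.5, 6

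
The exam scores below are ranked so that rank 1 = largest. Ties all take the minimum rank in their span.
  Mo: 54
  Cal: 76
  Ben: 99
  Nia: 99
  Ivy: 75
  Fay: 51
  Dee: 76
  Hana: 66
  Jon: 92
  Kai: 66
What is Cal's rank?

Sorted (descending): 99, 99, 92, 76, 76, 75, 66, 66, 54, 51
The 2 values of 99 occupy positions 1–2 → each gets rank 1.
The 2 values of 76 occupy positions 4–5 → each gets rank 4.
The 2 values of 66 occupy positions 7–8 → each gets rank 7.
Cal has value 76 → rank 4.

4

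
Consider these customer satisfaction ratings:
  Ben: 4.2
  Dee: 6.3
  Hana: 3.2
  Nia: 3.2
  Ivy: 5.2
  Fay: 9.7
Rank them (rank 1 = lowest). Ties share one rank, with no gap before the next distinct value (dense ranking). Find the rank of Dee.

4

Sorted (ascending): 3.2, 3.2, 4.2, 5.2, 6.3, 9.7
The 2 values of 3.2 share dense rank 1.
Remaining distinct values take the next consecutive integers.
Dee has value 6.3 → rank 4.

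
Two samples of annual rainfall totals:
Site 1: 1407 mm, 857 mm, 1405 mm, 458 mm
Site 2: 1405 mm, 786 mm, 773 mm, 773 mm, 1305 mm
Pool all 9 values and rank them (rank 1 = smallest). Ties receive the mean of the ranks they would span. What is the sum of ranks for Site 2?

22.5

Sorted (ascending): 458, 773, 773, 786, 857, 1305, 1405, 1405, 1407
The 2 values of 773 occupy positions 2–3 → average rank (2+3)/2 = 2.5.
The 2 values of 1405 occupy positions 7–8 → average rank (7+8)/2 = 7.5.
Site 2 values → pooled ranks: 1405→7.5, 786→4, 773→2.5, 773→2.5, 1305→6
Rank sum = 7.5 + 4 + 2.5 + 2.5 + 6 = 22.5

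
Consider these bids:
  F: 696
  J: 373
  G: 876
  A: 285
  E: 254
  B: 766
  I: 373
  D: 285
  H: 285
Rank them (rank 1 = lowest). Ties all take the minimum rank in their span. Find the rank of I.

Sorted (ascending): 254, 285, 285, 285, 373, 373, 696, 766, 876
The 3 values of 285 occupy positions 2–4 → each gets rank 2.
The 2 values of 373 occupy positions 5–6 → each gets rank 5.
I has value 373 → rank 5.

5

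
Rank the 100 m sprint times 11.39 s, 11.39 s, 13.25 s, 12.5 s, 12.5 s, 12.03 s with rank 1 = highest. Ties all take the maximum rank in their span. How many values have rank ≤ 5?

Sorted (descending): 13.25, 12.5, 12.5, 12.03, 11.39, 11.39
The 2 values of 12.5 occupy positions 2–3 → each gets rank 3.
The 2 values of 11.39 occupy positions 5–6 → each gets rank 6.
Ranks ≤ 5: {1, 3, 3, 4} → 4 values.

4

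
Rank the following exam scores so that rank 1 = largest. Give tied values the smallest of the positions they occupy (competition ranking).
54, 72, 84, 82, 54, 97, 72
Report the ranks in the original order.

6, 4, 2, 3, 6, 1, 4

Sorted (descending): 97, 84, 82, 72, 72, 54, 54
The 2 values of 72 occupy positions 4–5 → each gets rank 4.
The 2 values of 54 occupy positions 6–7 → each gets rank 6.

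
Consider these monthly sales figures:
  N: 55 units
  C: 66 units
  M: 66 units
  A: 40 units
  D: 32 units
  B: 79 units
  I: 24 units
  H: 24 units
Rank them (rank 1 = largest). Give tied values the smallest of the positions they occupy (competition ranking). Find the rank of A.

5

Sorted (descending): 79, 66, 66, 55, 40, 32, 24, 24
The 2 values of 66 occupy positions 2–3 → each gets rank 2.
The 2 values of 24 occupy positions 7–8 → each gets rank 7.
A has value 40 units → rank 5.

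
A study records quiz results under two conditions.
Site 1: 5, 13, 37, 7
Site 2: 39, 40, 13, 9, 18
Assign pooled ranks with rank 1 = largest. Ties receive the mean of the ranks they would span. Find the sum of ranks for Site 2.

19.5

Sorted (descending): 40, 39, 37, 18, 13, 13, 9, 7, 5
The 2 values of 13 occupy positions 5–6 → average rank (5+6)/2 = 5.5.
Site 2 values → pooled ranks: 39→2, 40→1, 13→5.5, 9→7, 18→4
Rank sum = 2 + 1 + 5.5 + 7 + 4 = 19.5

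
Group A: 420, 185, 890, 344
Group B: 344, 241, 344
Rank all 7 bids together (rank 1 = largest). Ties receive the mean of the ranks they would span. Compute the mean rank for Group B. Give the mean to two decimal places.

Sorted (descending): 890, 420, 344, 344, 344, 241, 185
The 3 values of 344 occupy positions 3–5 → average rank 4.
Group B values → pooled ranks: 344→4, 241→6, 344→4
Mean rank = (4 + 6 + 4) / 3 = 4.67

4.67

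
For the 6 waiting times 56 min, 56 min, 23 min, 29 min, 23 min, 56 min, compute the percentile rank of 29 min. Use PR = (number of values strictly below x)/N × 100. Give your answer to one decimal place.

33.3

N = 6.
Strictly below 29: 2. Equal to 29: 1.
PR = 2/6 × 100 = 33.3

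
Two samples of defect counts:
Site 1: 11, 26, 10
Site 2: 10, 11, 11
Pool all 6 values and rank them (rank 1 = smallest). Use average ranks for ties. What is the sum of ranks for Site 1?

11.5

Sorted (ascending): 10, 10, 11, 11, 11, 26
The 2 values of 10 occupy positions 1–2 → average rank (1+2)/2 = 1.5.
The 3 values of 11 occupy positions 3–5 → average rank 4.
Site 1 values → pooled ranks: 11→4, 26→6, 10→1.5
Rank sum = 4 + 6 + 1.5 = 11.5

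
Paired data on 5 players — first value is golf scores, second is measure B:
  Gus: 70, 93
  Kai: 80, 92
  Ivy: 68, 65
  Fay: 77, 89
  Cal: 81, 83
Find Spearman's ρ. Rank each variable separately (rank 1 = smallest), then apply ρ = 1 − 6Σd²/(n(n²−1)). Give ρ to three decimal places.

0.100

Ranks of variable 1: 2, 4, 1, 3, 5
Ranks of variable 2: 5, 4, 1, 3, 2
d = r₁ − r₂: -3, 0, 0, 0, 3
d²: 9, 0, 0, 0, 9; Σd² = 18
ρ = 1 − 6·18/(5·24) = 1 − 108/120 = 0.100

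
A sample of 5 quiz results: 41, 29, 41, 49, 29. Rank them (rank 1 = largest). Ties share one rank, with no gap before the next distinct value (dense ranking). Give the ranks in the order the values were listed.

Sorted (descending): 49, 41, 41, 29, 29
The 2 values of 41 share dense rank 2.
The 2 values of 29 share dense rank 3.
Remaining distinct values take the next consecutive integers.

2, 3, 2, 1, 3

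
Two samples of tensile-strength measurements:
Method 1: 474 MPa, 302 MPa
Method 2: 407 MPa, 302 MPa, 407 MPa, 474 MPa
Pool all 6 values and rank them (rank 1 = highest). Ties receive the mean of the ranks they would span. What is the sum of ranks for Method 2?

14

Sorted (descending): 474, 474, 407, 407, 302, 302
The 2 values of 474 occupy positions 1–2 → average rank (1+2)/2 = 1.5.
The 2 values of 407 occupy positions 3–4 → average rank (3+4)/2 = 3.5.
The 2 values of 302 occupy positions 5–6 → average rank (5+6)/2 = 5.5.
Method 2 values → pooled ranks: 407→3.5, 302→5.5, 407→3.5, 474→1.5
Rank sum = 3.5 + 5.5 + 3.5 + 1.5 = 14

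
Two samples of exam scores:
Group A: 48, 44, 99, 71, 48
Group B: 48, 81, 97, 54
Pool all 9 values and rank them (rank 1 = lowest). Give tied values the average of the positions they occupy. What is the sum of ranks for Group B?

Sorted (ascending): 44, 48, 48, 48, 54, 71, 81, 97, 99
The 3 values of 48 occupy positions 2–4 → average rank 3.
Group B values → pooled ranks: 48→3, 81→7, 97→8, 54→5
Rank sum = 3 + 7 + 8 + 5 = 23

23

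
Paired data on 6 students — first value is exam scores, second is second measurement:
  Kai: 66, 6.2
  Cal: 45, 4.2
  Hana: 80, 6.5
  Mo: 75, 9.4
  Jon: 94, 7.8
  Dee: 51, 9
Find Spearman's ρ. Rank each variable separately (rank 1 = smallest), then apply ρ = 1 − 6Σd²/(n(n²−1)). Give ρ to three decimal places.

0.371

Ranks of variable 1: 3, 1, 5, 4, 6, 2
Ranks of variable 2: 2, 1, 3, 6, 4, 5
d = r₁ − r₂: 1, 0, 2, -2, 2, -3
d²: 1, 0, 4, 4, 4, 9; Σd² = 22
ρ = 1 − 6·22/(6·35) = 1 − 132/210 = 0.371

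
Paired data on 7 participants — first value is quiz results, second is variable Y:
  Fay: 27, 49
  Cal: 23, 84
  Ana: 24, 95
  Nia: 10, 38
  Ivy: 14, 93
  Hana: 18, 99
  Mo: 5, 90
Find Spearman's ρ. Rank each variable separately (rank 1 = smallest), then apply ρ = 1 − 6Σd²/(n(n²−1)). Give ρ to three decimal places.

0.071

Ranks of variable 1: 7, 5, 6, 2, 3, 4, 1
Ranks of variable 2: 2, 3, 6, 1, 5, 7, 4
d = r₁ − r₂: 5, 2, 0, 1, -2, -3, -3
d²: 25, 4, 0, 1, 4, 9, 9; Σd² = 52
ρ = 1 − 6·52/(7·48) = 1 − 312/336 = 0.071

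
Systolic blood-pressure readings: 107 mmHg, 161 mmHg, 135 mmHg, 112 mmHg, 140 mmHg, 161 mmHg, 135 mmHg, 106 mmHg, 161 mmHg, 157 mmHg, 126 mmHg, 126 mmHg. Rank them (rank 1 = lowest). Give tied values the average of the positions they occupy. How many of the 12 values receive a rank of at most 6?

Sorted (ascending): 106, 107, 112, 126, 126, 135, 135, 140, 157, 161, 161, 161
The 2 values of 126 occupy positions 4–5 → average rank (4+5)/2 = 4.5.
The 2 values of 135 occupy positions 6–7 → average rank (6+7)/2 = 6.5.
The 3 values of 161 occupy positions 10–12 → average rank 11.
Ranks ≤ 6: {1, 2, 3, 4.5, 4.5} → 5 values.

5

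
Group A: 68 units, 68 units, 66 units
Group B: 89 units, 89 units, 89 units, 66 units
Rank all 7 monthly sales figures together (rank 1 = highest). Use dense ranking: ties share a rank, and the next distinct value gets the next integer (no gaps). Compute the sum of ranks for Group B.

6

Sorted (descending): 89, 89, 89, 68, 68, 66, 66
The 3 values of 89 share dense rank 1.
The 2 values of 68 share dense rank 2.
The 2 values of 66 share dense rank 3.
Group B values → pooled ranks: 89→1, 89→1, 89→1, 66→3
Rank sum = 1 + 1 + 1 + 3 = 6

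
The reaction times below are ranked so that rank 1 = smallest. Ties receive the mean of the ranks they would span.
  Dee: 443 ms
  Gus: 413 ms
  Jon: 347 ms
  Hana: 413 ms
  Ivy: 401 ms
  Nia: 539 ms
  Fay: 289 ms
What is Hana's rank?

Sorted (ascending): 289, 347, 401, 413, 413, 443, 539
The 2 values of 413 occupy positions 4–5 → average rank (4+5)/2 = 4.5.
Hana has value 413 ms → rank 4.5.

4.5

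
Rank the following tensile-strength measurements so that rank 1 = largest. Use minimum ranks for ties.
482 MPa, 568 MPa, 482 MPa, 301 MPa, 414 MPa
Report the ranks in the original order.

Sorted (descending): 568, 482, 482, 414, 301
The 2 values of 482 occupy positions 2–3 → each gets rank 2.

2, 1, 2, 5, 4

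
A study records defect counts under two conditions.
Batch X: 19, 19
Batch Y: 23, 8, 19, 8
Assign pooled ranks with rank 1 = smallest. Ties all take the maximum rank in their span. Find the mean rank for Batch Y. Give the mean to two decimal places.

3.75

Sorted (ascending): 8, 8, 19, 19, 19, 23
The 2 values of 8 occupy positions 1–2 → each gets rank 2.
The 3 values of 19 occupy positions 3–5 → each gets rank 5.
Batch Y values → pooled ranks: 23→6, 8→2, 19→5, 8→2
Mean rank = (6 + 2 + 5 + 2) / 4 = 3.75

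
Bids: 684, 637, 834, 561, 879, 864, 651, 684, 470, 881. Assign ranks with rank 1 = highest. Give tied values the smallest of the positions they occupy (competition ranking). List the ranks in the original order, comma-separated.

Sorted (descending): 881, 879, 864, 834, 684, 684, 651, 637, 561, 470
The 2 values of 684 occupy positions 5–6 → each gets rank 5.

5, 8, 4, 9, 2, 3, 7, 5, 10, 1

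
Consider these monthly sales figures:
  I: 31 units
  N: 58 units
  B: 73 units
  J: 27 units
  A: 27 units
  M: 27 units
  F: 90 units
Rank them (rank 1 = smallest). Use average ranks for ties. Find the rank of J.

2

Sorted (ascending): 27, 27, 27, 31, 58, 73, 90
The 3 values of 27 occupy positions 1–3 → average rank 2.
J has value 27 units → rank 2.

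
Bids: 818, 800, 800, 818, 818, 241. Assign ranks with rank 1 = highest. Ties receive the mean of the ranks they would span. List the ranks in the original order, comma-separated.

Sorted (descending): 818, 818, 818, 800, 800, 241
The 3 values of 818 occupy positions 1–3 → average rank 2.
The 2 values of 800 occupy positions 4–5 → average rank (4+5)/2 = 4.5.

2, 4.5, 4.5, 2, 2, 6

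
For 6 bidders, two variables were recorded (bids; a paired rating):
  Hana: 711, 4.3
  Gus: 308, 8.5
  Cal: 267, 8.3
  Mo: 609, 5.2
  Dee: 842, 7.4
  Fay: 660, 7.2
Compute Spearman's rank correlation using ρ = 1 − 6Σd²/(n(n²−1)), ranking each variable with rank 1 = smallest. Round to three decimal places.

-0.543

Ranks of variable 1: 5, 2, 1, 3, 6, 4
Ranks of variable 2: 1, 6, 5, 2, 4, 3
d = r₁ − r₂: 4, -4, -4, 1, 2, 1
d²: 16, 16, 16, 1, 4, 1; Σd² = 54
ρ = 1 − 6·54/(6·35) = 1 − 324/210 = -0.543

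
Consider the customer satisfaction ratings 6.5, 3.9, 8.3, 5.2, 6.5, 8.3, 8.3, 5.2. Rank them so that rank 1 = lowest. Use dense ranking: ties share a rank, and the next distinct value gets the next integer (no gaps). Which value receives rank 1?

Sorted (ascending): 3.9, 5.2, 5.2, 6.5, 6.5, 8.3, 8.3, 8.3
The 2 values of 5.2 share dense rank 2.
The 2 values of 6.5 share dense rank 3.
The 3 values of 8.3 share dense rank 4.
Remaining distinct values take the next consecutive integers.
Rank 1 → value 3.9.

3.9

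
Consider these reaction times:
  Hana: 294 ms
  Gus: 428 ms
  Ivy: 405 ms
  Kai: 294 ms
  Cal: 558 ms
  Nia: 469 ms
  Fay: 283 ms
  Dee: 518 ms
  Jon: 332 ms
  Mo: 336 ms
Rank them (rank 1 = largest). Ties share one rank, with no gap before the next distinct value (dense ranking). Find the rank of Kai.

Sorted (descending): 558, 518, 469, 428, 405, 336, 332, 294, 294, 283
The 2 values of 294 share dense rank 8.
Remaining distinct values take the next consecutive integers.
Kai has value 294 ms → rank 8.

8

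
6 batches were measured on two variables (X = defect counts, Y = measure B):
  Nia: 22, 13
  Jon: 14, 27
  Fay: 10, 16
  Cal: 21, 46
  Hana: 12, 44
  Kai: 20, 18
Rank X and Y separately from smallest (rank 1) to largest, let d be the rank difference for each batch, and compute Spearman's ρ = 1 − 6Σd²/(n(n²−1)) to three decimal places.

-0.086

Ranks of variable 1: 6, 3, 1, 5, 2, 4
Ranks of variable 2: 1, 4, 2, 6, 5, 3
d = r₁ − r₂: 5, -1, -1, -1, -3, 1
d²: 25, 1, 1, 1, 9, 1; Σd² = 38
ρ = 1 − 6·38/(6·35) = 1 − 228/210 = -0.086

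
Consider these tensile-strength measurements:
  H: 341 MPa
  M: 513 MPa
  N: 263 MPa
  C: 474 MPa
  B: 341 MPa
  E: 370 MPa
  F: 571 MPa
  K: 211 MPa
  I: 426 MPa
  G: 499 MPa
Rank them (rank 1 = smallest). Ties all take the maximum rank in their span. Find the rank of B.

4

Sorted (ascending): 211, 263, 341, 341, 370, 426, 474, 499, 513, 571
The 2 values of 341 occupy positions 3–4 → each gets rank 4.
B has value 341 MPa → rank 4.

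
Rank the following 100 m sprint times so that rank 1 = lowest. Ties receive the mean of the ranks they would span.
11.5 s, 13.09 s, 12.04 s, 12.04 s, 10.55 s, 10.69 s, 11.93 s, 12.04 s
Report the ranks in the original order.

3, 8, 6, 6, 1, 2, 4, 6

Sorted (ascending): 10.55, 10.69, 11.5, 11.93, 12.04, 12.04, 12.04, 13.09
The 3 values of 12.04 occupy positions 5–7 → average rank 6.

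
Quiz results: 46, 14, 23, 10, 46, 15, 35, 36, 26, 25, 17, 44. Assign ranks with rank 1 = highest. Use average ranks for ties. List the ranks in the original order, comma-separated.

1.5, 11, 8, 12, 1.5, 10, 5, 4, 6, 7, 9, 3

Sorted (descending): 46, 46, 44, 36, 35, 26, 25, 23, 17, 15, 14, 10
The 2 values of 46 occupy positions 1–2 → average rank (1+2)/2 = 1.5.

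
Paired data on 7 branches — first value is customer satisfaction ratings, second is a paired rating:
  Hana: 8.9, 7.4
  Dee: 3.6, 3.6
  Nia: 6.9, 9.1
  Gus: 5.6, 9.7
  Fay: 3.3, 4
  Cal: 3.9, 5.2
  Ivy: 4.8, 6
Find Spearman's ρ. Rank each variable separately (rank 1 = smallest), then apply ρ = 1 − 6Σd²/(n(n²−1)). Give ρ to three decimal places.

Ranks of variable 1: 7, 2, 6, 5, 1, 3, 4
Ranks of variable 2: 5, 1, 6, 7, 2, 3, 4
d = r₁ − r₂: 2, 1, 0, -2, -1, 0, 0
d²: 4, 1, 0, 4, 1, 0, 0; Σd² = 10
ρ = 1 − 6·10/(7·48) = 1 − 60/336 = 0.821

0.821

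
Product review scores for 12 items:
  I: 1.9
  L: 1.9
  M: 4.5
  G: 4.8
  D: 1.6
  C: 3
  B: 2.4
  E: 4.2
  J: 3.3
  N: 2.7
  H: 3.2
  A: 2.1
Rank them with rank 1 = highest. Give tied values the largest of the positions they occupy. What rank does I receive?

Sorted (descending): 4.8, 4.5, 4.2, 3.3, 3.2, 3, 2.7, 2.4, 2.1, 1.9, 1.9, 1.6
The 2 values of 1.9 occupy positions 10–11 → each gets rank 11.
I has value 1.9 → rank 11.

11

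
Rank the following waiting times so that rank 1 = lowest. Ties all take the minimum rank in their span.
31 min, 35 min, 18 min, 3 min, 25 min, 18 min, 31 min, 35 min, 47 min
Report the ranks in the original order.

Sorted (ascending): 3, 18, 18, 25, 31, 31, 35, 35, 47
The 2 values of 18 occupy positions 2–3 → each gets rank 2.
The 2 values of 31 occupy positions 5–6 → each gets rank 5.
The 2 values of 35 occupy positions 7–8 → each gets rank 7.

5, 7, 2, 1, 4, 2, 5, 7, 9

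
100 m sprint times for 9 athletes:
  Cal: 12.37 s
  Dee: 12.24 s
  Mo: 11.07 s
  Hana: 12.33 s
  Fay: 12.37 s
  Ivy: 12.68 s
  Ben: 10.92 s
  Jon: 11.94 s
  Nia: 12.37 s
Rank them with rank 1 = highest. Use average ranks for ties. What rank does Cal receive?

Sorted (descending): 12.68, 12.37, 12.37, 12.37, 12.33, 12.24, 11.94, 11.07, 10.92
The 3 values of 12.37 occupy positions 2–4 → average rank 3.
Cal has value 12.37 s → rank 3.

3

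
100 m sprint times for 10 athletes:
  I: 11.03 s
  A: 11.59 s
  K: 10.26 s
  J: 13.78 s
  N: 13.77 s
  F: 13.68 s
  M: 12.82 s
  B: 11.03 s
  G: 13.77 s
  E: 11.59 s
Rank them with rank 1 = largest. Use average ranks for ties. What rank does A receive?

Sorted (descending): 13.78, 13.77, 13.77, 13.68, 12.82, 11.59, 11.59, 11.03, 11.03, 10.26
The 2 values of 13.77 occupy positions 2–3 → average rank (2+3)/2 = 2.5.
The 2 values of 11.59 occupy positions 6–7 → average rank (6+7)/2 = 6.5.
The 2 values of 11.03 occupy positions 8–9 → average rank (8+9)/2 = 8.5.
A has value 11.59 s → rank 6.5.

6.5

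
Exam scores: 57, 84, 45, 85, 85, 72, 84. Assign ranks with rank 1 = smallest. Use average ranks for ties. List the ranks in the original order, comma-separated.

2, 4.5, 1, 6.5, 6.5, 3, 4.5

Sorted (ascending): 45, 57, 72, 84, 84, 85, 85
The 2 values of 84 occupy positions 4–5 → average rank (4+5)/2 = 4.5.
The 2 values of 85 occupy positions 6–7 → average rank (6+7)/2 = 6.5.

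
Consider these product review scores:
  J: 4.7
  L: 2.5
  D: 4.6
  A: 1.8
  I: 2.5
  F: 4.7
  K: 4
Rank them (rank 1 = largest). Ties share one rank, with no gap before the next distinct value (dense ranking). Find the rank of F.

Sorted (descending): 4.7, 4.7, 4.6, 4, 2.5, 2.5, 1.8
The 2 values of 4.7 share dense rank 1.
The 2 values of 2.5 share dense rank 4.
Remaining distinct values take the next consecutive integers.
F has value 4.7 → rank 1.

1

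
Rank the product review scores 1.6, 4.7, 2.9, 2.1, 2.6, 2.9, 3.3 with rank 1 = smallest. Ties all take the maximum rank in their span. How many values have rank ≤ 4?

Sorted (ascending): 1.6, 2.1, 2.6, 2.9, 2.9, 3.3, 4.7
The 2 values of 2.9 occupy positions 4–5 → each gets rank 5.
Ranks ≤ 4: {1, 2, 3} → 3 values.

3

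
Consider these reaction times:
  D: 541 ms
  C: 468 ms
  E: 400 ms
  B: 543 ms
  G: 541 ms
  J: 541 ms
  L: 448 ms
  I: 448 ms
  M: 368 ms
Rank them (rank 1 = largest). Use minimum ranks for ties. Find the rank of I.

Sorted (descending): 543, 541, 541, 541, 468, 448, 448, 400, 368
The 3 values of 541 occupy positions 2–4 → each gets rank 2.
The 2 values of 448 occupy positions 6–7 → each gets rank 6.
I has value 448 ms → rank 6.

6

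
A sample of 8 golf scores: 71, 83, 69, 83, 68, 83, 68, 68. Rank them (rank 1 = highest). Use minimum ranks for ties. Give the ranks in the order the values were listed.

4, 1, 5, 1, 6, 1, 6, 6

Sorted (descending): 83, 83, 83, 71, 69, 68, 68, 68
The 3 values of 83 occupy positions 1–3 → each gets rank 1.
The 3 values of 68 occupy positions 6–8 → each gets rank 6.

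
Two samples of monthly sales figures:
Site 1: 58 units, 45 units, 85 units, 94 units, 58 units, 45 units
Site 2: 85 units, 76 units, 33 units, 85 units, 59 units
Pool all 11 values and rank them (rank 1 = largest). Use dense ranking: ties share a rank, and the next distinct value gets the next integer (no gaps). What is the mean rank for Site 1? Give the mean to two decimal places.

Sorted (descending): 94, 85, 85, 85, 76, 59, 58, 58, 45, 45, 33
The 3 values of 85 share dense rank 2.
The 2 values of 58 share dense rank 5.
The 2 values of 45 share dense rank 6.
Remaining distinct values take the next consecutive integers.
Site 1 values → pooled ranks: 58→5, 45→6, 85→2, 94→1, 58→5, 45→6
Mean rank = (5 + 6 + 2 + 1 + 5 + 6) / 6 = 4.17

4.17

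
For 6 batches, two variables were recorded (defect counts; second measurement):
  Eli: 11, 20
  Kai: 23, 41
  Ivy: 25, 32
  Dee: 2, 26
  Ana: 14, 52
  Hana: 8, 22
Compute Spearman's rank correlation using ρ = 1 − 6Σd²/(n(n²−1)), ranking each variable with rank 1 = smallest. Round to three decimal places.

0.543

Ranks of variable 1: 3, 5, 6, 1, 4, 2
Ranks of variable 2: 1, 5, 4, 3, 6, 2
d = r₁ − r₂: 2, 0, 2, -2, -2, 0
d²: 4, 0, 4, 4, 4, 0; Σd² = 16
ρ = 1 − 6·16/(6·35) = 1 − 96/210 = 0.543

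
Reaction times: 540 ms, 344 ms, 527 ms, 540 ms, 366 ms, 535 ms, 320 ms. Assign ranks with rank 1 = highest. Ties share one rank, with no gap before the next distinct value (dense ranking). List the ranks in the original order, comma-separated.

Sorted (descending): 540, 540, 535, 527, 366, 344, 320
The 2 values of 540 share dense rank 1.
Remaining distinct values take the next consecutive integers.

1, 5, 3, 1, 4, 2, 6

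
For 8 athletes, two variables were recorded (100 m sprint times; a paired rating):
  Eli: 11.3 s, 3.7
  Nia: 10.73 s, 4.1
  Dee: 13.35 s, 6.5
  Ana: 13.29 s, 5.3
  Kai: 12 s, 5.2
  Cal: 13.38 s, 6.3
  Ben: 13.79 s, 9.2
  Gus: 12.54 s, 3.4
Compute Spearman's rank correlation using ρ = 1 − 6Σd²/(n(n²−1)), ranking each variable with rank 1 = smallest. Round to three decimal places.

Ranks of variable 1: 2, 1, 6, 5, 3, 7, 8, 4
Ranks of variable 2: 2, 3, 7, 5, 4, 6, 8, 1
d = r₁ − r₂: 0, -2, -1, 0, -1, 1, 0, 3
d²: 0, 4, 1, 0, 1, 1, 0, 9; Σd² = 16
ρ = 1 − 6·16/(8·63) = 1 − 96/504 = 0.810

0.810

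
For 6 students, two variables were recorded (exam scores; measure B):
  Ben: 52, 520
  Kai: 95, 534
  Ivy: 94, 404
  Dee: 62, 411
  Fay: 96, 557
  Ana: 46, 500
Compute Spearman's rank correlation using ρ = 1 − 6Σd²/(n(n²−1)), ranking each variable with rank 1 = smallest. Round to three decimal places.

0.486

Ranks of variable 1: 2, 5, 4, 3, 6, 1
Ranks of variable 2: 4, 5, 1, 2, 6, 3
d = r₁ − r₂: -2, 0, 3, 1, 0, -2
d²: 4, 0, 9, 1, 0, 4; Σd² = 18
ρ = 1 − 6·18/(6·35) = 1 − 108/210 = 0.486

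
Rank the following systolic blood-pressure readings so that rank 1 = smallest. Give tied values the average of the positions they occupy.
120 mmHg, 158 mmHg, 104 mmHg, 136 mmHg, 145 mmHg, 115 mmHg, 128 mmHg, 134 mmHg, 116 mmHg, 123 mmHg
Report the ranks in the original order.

Sorted (ascending): 104, 115, 116, 120, 123, 128, 134, 136, 145, 158
No ties — each value takes its position as its rank.

4, 10, 1, 8, 9, 2, 6, 7, 3, 5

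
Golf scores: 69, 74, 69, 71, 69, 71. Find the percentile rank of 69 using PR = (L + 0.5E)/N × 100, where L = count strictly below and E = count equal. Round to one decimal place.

25.0

N = 6.
Strictly below 69: 0. Equal to 69: 3.
PR = (0 + 0.5·3)/6 × 100 = 25.0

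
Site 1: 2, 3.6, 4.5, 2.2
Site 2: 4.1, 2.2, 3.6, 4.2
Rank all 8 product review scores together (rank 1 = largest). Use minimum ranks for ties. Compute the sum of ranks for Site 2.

15

Sorted (descending): 4.5, 4.2, 4.1, 3.6, 3.6, 2.2, 2.2, 2
The 2 values of 3.6 occupy positions 4–5 → each gets rank 4.
The 2 values of 2.2 occupy positions 6–7 → each gets rank 6.
Site 2 values → pooled ranks: 4.1→3, 2.2→6, 3.6→4, 4.2→2
Rank sum = 3 + 6 + 4 + 2 = 15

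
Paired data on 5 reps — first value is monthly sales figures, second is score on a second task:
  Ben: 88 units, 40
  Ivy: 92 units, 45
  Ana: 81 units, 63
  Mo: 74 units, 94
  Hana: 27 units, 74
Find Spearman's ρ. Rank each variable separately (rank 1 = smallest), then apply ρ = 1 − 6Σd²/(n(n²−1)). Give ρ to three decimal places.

Ranks of variable 1: 4, 5, 3, 2, 1
Ranks of variable 2: 1, 2, 3, 5, 4
d = r₁ − r₂: 3, 3, 0, -3, -3
d²: 9, 9, 0, 9, 9; Σd² = 36
ρ = 1 − 6·36/(5·24) = 1 − 216/120 = -0.800

-0.800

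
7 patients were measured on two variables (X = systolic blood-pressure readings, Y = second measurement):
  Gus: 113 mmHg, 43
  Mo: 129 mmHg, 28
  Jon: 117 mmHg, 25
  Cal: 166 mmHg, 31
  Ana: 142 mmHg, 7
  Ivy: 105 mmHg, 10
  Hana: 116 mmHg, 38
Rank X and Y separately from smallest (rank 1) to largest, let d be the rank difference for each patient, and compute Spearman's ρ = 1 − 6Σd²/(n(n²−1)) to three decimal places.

Ranks of variable 1: 2, 5, 4, 7, 6, 1, 3
Ranks of variable 2: 7, 4, 3, 5, 1, 2, 6
d = r₁ − r₂: -5, 1, 1, 2, 5, -1, -3
d²: 25, 1, 1, 4, 25, 1, 9; Σd² = 66
ρ = 1 − 6·66/(7·48) = 1 − 396/336 = -0.179

-0.179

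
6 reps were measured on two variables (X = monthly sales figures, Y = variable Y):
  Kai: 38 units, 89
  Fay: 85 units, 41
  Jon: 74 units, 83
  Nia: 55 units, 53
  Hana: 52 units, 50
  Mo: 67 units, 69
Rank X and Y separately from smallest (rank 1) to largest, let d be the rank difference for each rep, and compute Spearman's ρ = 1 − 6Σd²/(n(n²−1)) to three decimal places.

Ranks of variable 1: 1, 6, 5, 3, 2, 4
Ranks of variable 2: 6, 1, 5, 3, 2, 4
d = r₁ − r₂: -5, 5, 0, 0, 0, 0
d²: 25, 25, 0, 0, 0, 0; Σd² = 50
ρ = 1 − 6·50/(6·35) = 1 − 300/210 = -0.429

-0.429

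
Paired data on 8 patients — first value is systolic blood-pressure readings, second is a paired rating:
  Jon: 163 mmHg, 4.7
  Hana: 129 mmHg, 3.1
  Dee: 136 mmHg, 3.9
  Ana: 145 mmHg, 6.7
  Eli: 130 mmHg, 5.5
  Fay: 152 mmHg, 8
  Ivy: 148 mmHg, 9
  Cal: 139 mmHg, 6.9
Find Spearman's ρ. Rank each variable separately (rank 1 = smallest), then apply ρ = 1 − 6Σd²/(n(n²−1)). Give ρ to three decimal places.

Ranks of variable 1: 8, 1, 3, 5, 2, 7, 6, 4
Ranks of variable 2: 3, 1, 2, 5, 4, 7, 8, 6
d = r₁ − r₂: 5, 0, 1, 0, -2, 0, -2, -2
d²: 25, 0, 1, 0, 4, 0, 4, 4; Σd² = 38
ρ = 1 − 6·38/(8·63) = 1 − 228/504 = 0.548

0.548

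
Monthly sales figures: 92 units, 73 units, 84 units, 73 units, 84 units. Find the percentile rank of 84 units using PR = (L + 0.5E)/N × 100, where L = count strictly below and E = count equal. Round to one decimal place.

N = 5.
Strictly below 84: 2. Equal to 84: 2.
PR = (2 + 0.5·2)/5 × 100 = 60.0

60.0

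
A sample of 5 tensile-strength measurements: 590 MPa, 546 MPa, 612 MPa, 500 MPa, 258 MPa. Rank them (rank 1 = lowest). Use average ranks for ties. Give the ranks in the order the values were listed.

Sorted (ascending): 258, 500, 546, 590, 612
No ties — each value takes its position as its rank.

4, 3, 5, 2, 1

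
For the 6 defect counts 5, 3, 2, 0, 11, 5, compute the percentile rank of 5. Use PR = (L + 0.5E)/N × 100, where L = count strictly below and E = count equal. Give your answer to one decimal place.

N = 6.
Strictly below 5: 3. Equal to 5: 2.
PR = (3 + 0.5·2)/6 × 100 = 66.7

66.7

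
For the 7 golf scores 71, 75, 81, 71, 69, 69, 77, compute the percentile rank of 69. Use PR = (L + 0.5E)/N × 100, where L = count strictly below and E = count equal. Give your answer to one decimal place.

14.3

N = 7.
Strictly below 69: 0. Equal to 69: 2.
PR = (0 + 0.5·2)/7 × 100 = 14.3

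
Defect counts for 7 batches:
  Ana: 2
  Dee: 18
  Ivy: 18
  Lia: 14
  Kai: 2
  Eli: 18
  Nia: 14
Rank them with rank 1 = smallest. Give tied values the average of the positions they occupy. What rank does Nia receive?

3.5

Sorted (ascending): 2, 2, 14, 14, 18, 18, 18
The 2 values of 2 occupy positions 1–2 → average rank (1+2)/2 = 1.5.
The 2 values of 14 occupy positions 3–4 → average rank (3+4)/2 = 3.5.
The 3 values of 18 occupy positions 5–7 → average rank 6.
Nia has value 14 → rank 3.5.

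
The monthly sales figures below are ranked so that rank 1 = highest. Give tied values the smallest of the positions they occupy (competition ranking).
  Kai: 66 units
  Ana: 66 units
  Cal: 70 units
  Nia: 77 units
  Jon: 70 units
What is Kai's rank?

Sorted (descending): 77, 70, 70, 66, 66
The 2 values of 70 occupy positions 2–3 → each gets rank 2.
The 2 values of 66 occupy positions 4–5 → each gets rank 4.
Kai has value 66 units → rank 4.

4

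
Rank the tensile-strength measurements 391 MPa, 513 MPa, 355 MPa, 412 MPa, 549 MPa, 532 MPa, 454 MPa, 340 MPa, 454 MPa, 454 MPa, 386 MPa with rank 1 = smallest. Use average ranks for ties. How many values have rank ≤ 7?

Sorted (ascending): 340, 355, 386, 391, 412, 454, 454, 454, 513, 532, 549
The 3 values of 454 occupy positions 6–8 → average rank 7.
Ranks ≤ 7: {1, 2, 3, 4, 5, 7, 7, 7} → 8 values.

8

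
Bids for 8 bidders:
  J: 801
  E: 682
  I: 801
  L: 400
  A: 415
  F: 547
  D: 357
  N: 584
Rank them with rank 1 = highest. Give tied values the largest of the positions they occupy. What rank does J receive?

Sorted (descending): 801, 801, 682, 584, 547, 415, 400, 357
The 2 values of 801 occupy positions 1–2 → each gets rank 2.
J has value 801 → rank 2.

2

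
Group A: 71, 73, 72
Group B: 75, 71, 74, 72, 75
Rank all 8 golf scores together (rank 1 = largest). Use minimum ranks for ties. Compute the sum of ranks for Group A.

Sorted (descending): 75, 75, 74, 73, 72, 72, 71, 71
The 2 values of 75 occupy positions 1–2 → each gets rank 1.
The 2 values of 72 occupy positions 5–6 → each gets rank 5.
The 2 values of 71 occupy positions 7–8 → each gets rank 7.
Group A values → pooled ranks: 71→7, 73→4, 72→5
Rank sum = 7 + 4 + 5 = 16

16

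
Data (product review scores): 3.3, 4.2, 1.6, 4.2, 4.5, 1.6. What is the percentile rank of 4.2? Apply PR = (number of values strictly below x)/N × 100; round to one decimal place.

N = 6.
Strictly below 4.2: 3. Equal to 4.2: 2.
PR = 3/6 × 100 = 50.0

50.0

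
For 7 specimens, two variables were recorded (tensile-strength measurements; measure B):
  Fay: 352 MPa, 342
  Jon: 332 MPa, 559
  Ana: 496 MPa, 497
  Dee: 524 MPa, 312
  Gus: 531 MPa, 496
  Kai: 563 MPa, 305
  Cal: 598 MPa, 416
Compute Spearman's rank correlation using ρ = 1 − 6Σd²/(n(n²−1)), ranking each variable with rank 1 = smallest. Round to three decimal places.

-0.500

Ranks of variable 1: 2, 1, 3, 4, 5, 6, 7
Ranks of variable 2: 3, 7, 6, 2, 5, 1, 4
d = r₁ − r₂: -1, -6, -3, 2, 0, 5, 3
d²: 1, 36, 9, 4, 0, 25, 9; Σd² = 84
ρ = 1 − 6·84/(7·48) = 1 − 504/336 = -0.500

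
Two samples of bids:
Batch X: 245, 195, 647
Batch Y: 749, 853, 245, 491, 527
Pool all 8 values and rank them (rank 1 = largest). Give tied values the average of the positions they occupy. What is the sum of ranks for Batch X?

Sorted (descending): 853, 749, 647, 527, 491, 245, 245, 195
The 2 values of 245 occupy positions 6–7 → average rank (6+7)/2 = 6.5.
Batch X values → pooled ranks: 245→6.5, 195→8, 647→3
Rank sum = 6.5 + 8 + 3 = 17.5

17.5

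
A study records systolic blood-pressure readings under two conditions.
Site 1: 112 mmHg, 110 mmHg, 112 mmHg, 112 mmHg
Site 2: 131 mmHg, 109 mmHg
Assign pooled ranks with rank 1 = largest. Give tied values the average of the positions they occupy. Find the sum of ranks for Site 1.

Sorted (descending): 131, 112, 112, 112, 110, 109
The 3 values of 112 occupy positions 2–4 → average rank 3.
Site 1 values → pooled ranks: 112→3, 110→5, 112→3, 112→3
Rank sum = 3 + 5 + 3 + 3 = 14

14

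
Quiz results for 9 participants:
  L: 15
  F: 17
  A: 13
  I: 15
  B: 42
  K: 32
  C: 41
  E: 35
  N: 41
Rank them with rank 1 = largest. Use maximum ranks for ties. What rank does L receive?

8

Sorted (descending): 42, 41, 41, 35, 32, 17, 15, 15, 13
The 2 values of 41 occupy positions 2–3 → each gets rank 3.
The 2 values of 15 occupy positions 7–8 → each gets rank 8.
L has value 15 → rank 8.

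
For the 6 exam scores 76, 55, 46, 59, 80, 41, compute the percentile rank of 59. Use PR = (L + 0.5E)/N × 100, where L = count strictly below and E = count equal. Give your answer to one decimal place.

N = 6.
Strictly below 59: 3. Equal to 59: 1.
PR = (3 + 0.5·1)/6 × 100 = 58.3

58.3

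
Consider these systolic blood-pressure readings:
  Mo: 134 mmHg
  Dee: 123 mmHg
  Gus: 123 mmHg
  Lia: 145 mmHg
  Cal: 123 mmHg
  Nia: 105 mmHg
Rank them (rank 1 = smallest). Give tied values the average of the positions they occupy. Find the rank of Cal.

Sorted (ascending): 105, 123, 123, 123, 134, 145
The 3 values of 123 occupy positions 2–4 → average rank 3.
Cal has value 123 mmHg → rank 3.

3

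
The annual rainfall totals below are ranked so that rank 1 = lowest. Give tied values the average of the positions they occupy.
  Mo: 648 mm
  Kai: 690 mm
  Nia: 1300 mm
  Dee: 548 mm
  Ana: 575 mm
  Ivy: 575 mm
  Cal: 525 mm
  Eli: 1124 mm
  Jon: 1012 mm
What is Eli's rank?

Sorted (ascending): 525, 548, 575, 575, 648, 690, 1012, 1124, 1300
The 2 values of 575 occupy positions 3–4 → average rank (3+4)/2 = 3.5.
Eli has value 1124 mm → rank 8.

8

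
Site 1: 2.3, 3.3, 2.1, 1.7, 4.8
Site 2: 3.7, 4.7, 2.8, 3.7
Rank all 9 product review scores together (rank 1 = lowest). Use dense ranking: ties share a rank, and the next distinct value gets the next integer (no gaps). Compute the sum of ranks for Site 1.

Sorted (ascending): 1.7, 2.1, 2.3, 2.8, 3.3, 3.7, 3.7, 4.7, 4.8
The 2 values of 3.7 share dense rank 6.
Remaining distinct values take the next consecutive integers.
Site 1 values → pooled ranks: 2.3→3, 3.3→5, 2.1→2, 1.7→1, 4.8→8
Rank sum = 3 + 5 + 2 + 1 + 8 = 19

19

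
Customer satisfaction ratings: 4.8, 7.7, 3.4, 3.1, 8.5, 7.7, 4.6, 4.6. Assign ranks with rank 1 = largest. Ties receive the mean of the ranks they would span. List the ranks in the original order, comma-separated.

4, 2.5, 7, 8, 1, 2.5, 5.5, 5.5

Sorted (descending): 8.5, 7.7, 7.7, 4.8, 4.6, 4.6, 3.4, 3.1
The 2 values of 7.7 occupy positions 2–3 → average rank (2+3)/2 = 2.5.
The 2 values of 4.6 occupy positions 5–6 → average rank (5+6)/2 = 5.5.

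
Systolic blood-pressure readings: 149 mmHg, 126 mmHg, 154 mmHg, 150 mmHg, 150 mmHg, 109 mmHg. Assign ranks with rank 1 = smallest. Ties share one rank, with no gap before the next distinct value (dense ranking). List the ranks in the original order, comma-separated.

3, 2, 5, 4, 4, 1

Sorted (ascending): 109, 126, 149, 150, 150, 154
The 2 values of 150 share dense rank 4.
Remaining distinct values take the next consecutive integers.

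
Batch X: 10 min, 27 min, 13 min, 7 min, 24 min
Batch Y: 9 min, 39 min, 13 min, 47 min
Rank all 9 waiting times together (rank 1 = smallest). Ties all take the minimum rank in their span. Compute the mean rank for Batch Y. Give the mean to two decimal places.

5.75

Sorted (ascending): 7, 9, 10, 13, 13, 24, 27, 39, 47
The 2 values of 13 occupy positions 4–5 → each gets rank 4.
Batch Y values → pooled ranks: 9→2, 39→8, 13→4, 47→9
Mean rank = (2 + 8 + 4 + 9) / 4 = 5.75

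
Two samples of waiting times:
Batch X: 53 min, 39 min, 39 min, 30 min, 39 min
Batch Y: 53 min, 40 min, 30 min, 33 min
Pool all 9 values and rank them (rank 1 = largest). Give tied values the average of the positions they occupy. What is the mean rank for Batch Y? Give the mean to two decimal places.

Sorted (descending): 53, 53, 40, 39, 39, 39, 33, 30, 30
The 2 values of 53 occupy positions 1–2 → average rank (1+2)/2 = 1.5.
The 3 values of 39 occupy positions 4–6 → average rank 5.
The 2 values of 30 occupy positions 8–9 → average rank (8+9)/2 = 8.5.
Batch Y values → pooled ranks: 53→1.5, 40→3, 30→8.5, 33→7
Mean rank = (1.5 + 3 + 8.5 + 7) / 4 = 5.00

5.00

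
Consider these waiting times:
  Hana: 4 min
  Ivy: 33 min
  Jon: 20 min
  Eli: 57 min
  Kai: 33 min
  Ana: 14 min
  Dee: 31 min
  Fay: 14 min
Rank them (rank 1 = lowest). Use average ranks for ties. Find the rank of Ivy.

6.5

Sorted (ascending): 4, 14, 14, 20, 31, 33, 33, 57
The 2 values of 14 occupy positions 2–3 → average rank (2+3)/2 = 2.5.
The 2 values of 33 occupy positions 6–7 → average rank (6+7)/2 = 6.5.
Ivy has value 33 min → rank 6.5.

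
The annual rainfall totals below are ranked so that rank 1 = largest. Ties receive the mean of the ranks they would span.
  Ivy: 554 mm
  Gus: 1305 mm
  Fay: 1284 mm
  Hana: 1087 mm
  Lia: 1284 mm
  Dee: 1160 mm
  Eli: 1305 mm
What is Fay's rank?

Sorted (descending): 1305, 1305, 1284, 1284, 1160, 1087, 554
The 2 values of 1305 occupy positions 1–2 → average rank (1+2)/2 = 1.5.
The 2 values of 1284 occupy positions 3–4 → average rank (3+4)/2 = 3.5.
Fay has value 1284 mm → rank 3.5.

3.5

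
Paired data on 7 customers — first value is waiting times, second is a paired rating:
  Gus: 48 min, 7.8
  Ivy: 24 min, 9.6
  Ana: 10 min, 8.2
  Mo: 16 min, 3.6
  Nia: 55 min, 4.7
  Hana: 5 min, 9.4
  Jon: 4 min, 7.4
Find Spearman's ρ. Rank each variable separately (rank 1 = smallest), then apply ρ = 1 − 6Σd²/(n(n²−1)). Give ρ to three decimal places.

Ranks of variable 1: 6, 5, 3, 4, 7, 2, 1
Ranks of variable 2: 4, 7, 5, 1, 2, 6, 3
d = r₁ − r₂: 2, -2, -2, 3, 5, -4, -2
d²: 4, 4, 4, 9, 25, 16, 4; Σd² = 66
ρ = 1 − 6·66/(7·48) = 1 − 396/336 = -0.179

-0.179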